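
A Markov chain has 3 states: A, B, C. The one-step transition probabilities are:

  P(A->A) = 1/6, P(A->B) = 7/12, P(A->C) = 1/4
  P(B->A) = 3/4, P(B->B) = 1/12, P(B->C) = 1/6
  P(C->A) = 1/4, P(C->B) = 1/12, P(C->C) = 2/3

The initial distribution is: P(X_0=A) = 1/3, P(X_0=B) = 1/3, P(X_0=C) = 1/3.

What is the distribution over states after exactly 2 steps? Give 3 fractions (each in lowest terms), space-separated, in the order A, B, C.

Answer: 37/108 5/18 41/108

Derivation:
Propagating the distribution step by step (d_{t+1} = d_t * P):
d_0 = (A=1/3, B=1/3, C=1/3)
  d_1[A] = 1/3*1/6 + 1/3*3/4 + 1/3*1/4 = 7/18
  d_1[B] = 1/3*7/12 + 1/3*1/12 + 1/3*1/12 = 1/4
  d_1[C] = 1/3*1/4 + 1/3*1/6 + 1/3*2/3 = 13/36
d_1 = (A=7/18, B=1/4, C=13/36)
  d_2[A] = 7/18*1/6 + 1/4*3/4 + 13/36*1/4 = 37/108
  d_2[B] = 7/18*7/12 + 1/4*1/12 + 13/36*1/12 = 5/18
  d_2[C] = 7/18*1/4 + 1/4*1/6 + 13/36*2/3 = 41/108
d_2 = (A=37/108, B=5/18, C=41/108)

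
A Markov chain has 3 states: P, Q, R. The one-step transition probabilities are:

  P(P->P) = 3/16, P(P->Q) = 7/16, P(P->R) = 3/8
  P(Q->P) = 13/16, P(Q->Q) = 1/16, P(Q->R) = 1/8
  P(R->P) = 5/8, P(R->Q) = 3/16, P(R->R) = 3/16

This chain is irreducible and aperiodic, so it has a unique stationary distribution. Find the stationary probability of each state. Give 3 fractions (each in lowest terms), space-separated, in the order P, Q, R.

Answer: 63/134 109/402 52/201

Derivation:
The stationary distribution satisfies pi = pi * P, i.e.:
  pi_P = 3/16*pi_P + 13/16*pi_Q + 5/8*pi_R
  pi_Q = 7/16*pi_P + 1/16*pi_Q + 3/16*pi_R
  pi_R = 3/8*pi_P + 1/8*pi_Q + 3/16*pi_R
with normalization: pi_P + pi_Q + pi_R = 1.

Using the first 2 balance equations plus normalization, the linear system A*pi = b is:
  [-13/16, 13/16, 5/8] . pi = 0
  [7/16, -15/16, 3/16] . pi = 0
  [1, 1, 1] . pi = 1

Solving yields:
  pi_P = 63/134
  pi_Q = 109/402
  pi_R = 52/201

Verification (pi * P):
  63/134*3/16 + 109/402*13/16 + 52/201*5/8 = 63/134 = pi_P  (ok)
  63/134*7/16 + 109/402*1/16 + 52/201*3/16 = 109/402 = pi_Q  (ok)
  63/134*3/8 + 109/402*1/8 + 52/201*3/16 = 52/201 = pi_R  (ok)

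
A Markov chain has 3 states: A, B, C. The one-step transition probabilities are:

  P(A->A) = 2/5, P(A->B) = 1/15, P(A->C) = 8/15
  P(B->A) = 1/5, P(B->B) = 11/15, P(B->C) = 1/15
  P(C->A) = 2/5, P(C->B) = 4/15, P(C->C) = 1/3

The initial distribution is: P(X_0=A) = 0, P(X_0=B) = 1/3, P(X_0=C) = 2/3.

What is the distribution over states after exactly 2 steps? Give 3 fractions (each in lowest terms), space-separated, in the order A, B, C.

Answer: 71/225 268/675 194/675

Derivation:
Propagating the distribution step by step (d_{t+1} = d_t * P):
d_0 = (A=0, B=1/3, C=2/3)
  d_1[A] = 0*2/5 + 1/3*1/5 + 2/3*2/5 = 1/3
  d_1[B] = 0*1/15 + 1/3*11/15 + 2/3*4/15 = 19/45
  d_1[C] = 0*8/15 + 1/3*1/15 + 2/3*1/3 = 11/45
d_1 = (A=1/3, B=19/45, C=11/45)
  d_2[A] = 1/3*2/5 + 19/45*1/5 + 11/45*2/5 = 71/225
  d_2[B] = 1/3*1/15 + 19/45*11/15 + 11/45*4/15 = 268/675
  d_2[C] = 1/3*8/15 + 19/45*1/15 + 11/45*1/3 = 194/675
d_2 = (A=71/225, B=268/675, C=194/675)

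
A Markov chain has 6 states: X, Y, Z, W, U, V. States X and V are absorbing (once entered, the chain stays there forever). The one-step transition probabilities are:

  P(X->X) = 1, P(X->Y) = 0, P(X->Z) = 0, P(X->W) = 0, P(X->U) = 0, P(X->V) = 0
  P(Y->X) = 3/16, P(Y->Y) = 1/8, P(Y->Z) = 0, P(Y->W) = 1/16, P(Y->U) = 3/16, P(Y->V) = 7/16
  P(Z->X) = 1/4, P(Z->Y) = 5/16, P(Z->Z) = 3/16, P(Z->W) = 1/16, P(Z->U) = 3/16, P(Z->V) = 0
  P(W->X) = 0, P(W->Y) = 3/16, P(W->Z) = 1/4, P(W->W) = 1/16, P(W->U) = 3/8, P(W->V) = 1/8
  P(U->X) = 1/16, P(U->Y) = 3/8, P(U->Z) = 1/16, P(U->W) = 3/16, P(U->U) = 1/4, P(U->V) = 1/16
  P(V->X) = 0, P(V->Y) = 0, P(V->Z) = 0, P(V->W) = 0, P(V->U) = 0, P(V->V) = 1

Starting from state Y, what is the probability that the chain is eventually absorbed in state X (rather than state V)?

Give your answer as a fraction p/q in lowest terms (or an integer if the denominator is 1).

Let a_i = P(absorbed in X | start in state i).
Boundary conditions: a_X = 1, a_V = 0.
For each transient state i, a_i = sum_j P(i->j) * a_j:
  a_Y = 3/16*a_X + 1/8*a_Y + 0*a_Z + 1/16*a_W + 3/16*a_U + 7/16*a_V
  a_Z = 1/4*a_X + 5/16*a_Y + 3/16*a_Z + 1/16*a_W + 3/16*a_U + 0*a_V
  a_W = 0*a_X + 3/16*a_Y + 1/4*a_Z + 1/16*a_W + 3/8*a_U + 1/8*a_V
  a_U = 1/16*a_X + 3/8*a_Y + 1/16*a_Z + 3/16*a_W + 1/4*a_U + 1/16*a_V

Substituting a_X = 1 and a_V = 0, rearrange to (I - Q) a = r where r[i] = P(i -> X):
  [7/8, 0, -1/16, -3/16] . (a_Y, a_Z, a_W, a_U) = 3/16
  [-5/16, 13/16, -1/16, -3/16] . (a_Y, a_Z, a_W, a_U) = 1/4
  [-3/16, -1/4, 15/16, -3/8] . (a_Y, a_Z, a_W, a_U) = 0
  [-3/8, -1/16, -3/16, 3/4] . (a_Y, a_Z, a_W, a_U) = 1/16

Solving yields:
  a_Y = 1186/3687
  a_Z = 2017/3687
  a_W = 1336/3687
  a_U = 4207/11061

Starting state is Y, so the absorption probability is a_Y = 1186/3687.

Answer: 1186/3687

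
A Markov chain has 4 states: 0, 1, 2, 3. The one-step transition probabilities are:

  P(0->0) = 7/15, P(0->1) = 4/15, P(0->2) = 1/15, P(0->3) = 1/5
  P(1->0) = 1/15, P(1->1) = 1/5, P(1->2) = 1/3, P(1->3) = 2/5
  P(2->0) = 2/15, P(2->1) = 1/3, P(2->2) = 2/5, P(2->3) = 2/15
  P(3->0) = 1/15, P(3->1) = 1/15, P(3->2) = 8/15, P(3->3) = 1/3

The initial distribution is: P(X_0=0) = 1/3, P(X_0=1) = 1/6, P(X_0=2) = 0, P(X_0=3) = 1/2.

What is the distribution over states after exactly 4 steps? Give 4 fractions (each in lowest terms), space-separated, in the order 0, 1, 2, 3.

Answer: 5207/33750 34193/151875 111077/303750 12904/50625

Derivation:
Propagating the distribution step by step (d_{t+1} = d_t * P):
d_0 = (0=1/3, 1=1/6, 2=0, 3=1/2)
  d_1[0] = 1/3*7/15 + 1/6*1/15 + 0*2/15 + 1/2*1/15 = 1/5
  d_1[1] = 1/3*4/15 + 1/6*1/5 + 0*1/3 + 1/2*1/15 = 7/45
  d_1[2] = 1/3*1/15 + 1/6*1/3 + 0*2/5 + 1/2*8/15 = 31/90
  d_1[3] = 1/3*1/5 + 1/6*2/5 + 0*2/15 + 1/2*1/3 = 3/10
d_1 = (0=1/5, 1=7/45, 2=31/90, 3=3/10)
  d_2[0] = 1/5*7/15 + 7/45*1/15 + 31/90*2/15 + 3/10*1/15 = 229/1350
  d_2[1] = 1/5*4/15 + 7/45*1/5 + 31/90*1/3 + 3/10*1/15 = 148/675
  d_2[2] = 1/5*1/15 + 7/45*1/3 + 31/90*2/5 + 3/10*8/15 = 49/135
  d_2[3] = 1/5*1/5 + 7/45*2/5 + 31/90*2/15 + 3/10*1/3 = 67/270
d_2 = (0=229/1350, 1=148/675, 2=49/135, 3=67/270)
  d_3[0] = 229/1350*7/15 + 148/675*1/15 + 49/135*2/15 + 67/270*1/15 = 1607/10125
  d_3[1] = 229/1350*4/15 + 148/675*1/5 + 49/135*1/3 + 67/270*1/15 = 4589/20250
  d_3[2] = 229/1350*1/15 + 148/675*1/3 + 49/135*2/5 + 67/270*8/15 = 2443/6750
  d_3[3] = 229/1350*1/5 + 148/675*2/5 + 49/135*2/15 + 67/270*1/3 = 853/3375
d_3 = (0=1607/10125, 1=4589/20250, 2=2443/6750, 3=853/3375)
  d_4[0] = 1607/10125*7/15 + 4589/20250*1/15 + 2443/6750*2/15 + 853/3375*1/15 = 5207/33750
  d_4[1] = 1607/10125*4/15 + 4589/20250*1/5 + 2443/6750*1/3 + 853/3375*1/15 = 34193/151875
  d_4[2] = 1607/10125*1/15 + 4589/20250*1/3 + 2443/6750*2/5 + 853/3375*8/15 = 111077/303750
  d_4[3] = 1607/10125*1/5 + 4589/20250*2/5 + 2443/6750*2/15 + 853/3375*1/3 = 12904/50625
d_4 = (0=5207/33750, 1=34193/151875, 2=111077/303750, 3=12904/50625)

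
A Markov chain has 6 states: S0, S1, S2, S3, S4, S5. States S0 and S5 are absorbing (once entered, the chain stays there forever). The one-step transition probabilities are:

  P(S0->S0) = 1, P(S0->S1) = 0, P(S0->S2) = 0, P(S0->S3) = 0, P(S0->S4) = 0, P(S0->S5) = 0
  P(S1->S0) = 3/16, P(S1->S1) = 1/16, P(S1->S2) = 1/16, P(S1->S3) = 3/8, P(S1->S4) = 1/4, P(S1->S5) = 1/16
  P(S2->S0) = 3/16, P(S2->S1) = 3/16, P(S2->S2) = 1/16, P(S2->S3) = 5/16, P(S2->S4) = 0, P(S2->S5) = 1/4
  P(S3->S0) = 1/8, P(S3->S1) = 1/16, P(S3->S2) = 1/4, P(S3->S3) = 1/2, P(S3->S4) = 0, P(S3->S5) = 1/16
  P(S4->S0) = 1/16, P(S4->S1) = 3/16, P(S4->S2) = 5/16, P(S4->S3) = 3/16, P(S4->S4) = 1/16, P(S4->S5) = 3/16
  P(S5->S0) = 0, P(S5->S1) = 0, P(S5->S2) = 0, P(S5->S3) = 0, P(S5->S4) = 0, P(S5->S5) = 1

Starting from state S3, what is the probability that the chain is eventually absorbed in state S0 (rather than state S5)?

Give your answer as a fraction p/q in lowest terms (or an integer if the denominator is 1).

Answer: 10164/17531

Derivation:
Let a_i = P(absorbed in S0 | start in state i).
Boundary conditions: a_S0 = 1, a_S5 = 0.
For each transient state i, a_i = sum_j P(i->j) * a_j:
  a_S1 = 3/16*a_S0 + 1/16*a_S1 + 1/16*a_S2 + 3/8*a_S3 + 1/4*a_S4 + 1/16*a_S5
  a_S2 = 3/16*a_S0 + 3/16*a_S1 + 1/16*a_S2 + 5/16*a_S3 + 0*a_S4 + 1/4*a_S5
  a_S3 = 1/8*a_S0 + 1/16*a_S1 + 1/4*a_S2 + 1/2*a_S3 + 0*a_S4 + 1/16*a_S5
  a_S4 = 1/16*a_S0 + 3/16*a_S1 + 5/16*a_S2 + 3/16*a_S3 + 1/16*a_S4 + 3/16*a_S5

Substituting a_S0 = 1 and a_S5 = 0, rearrange to (I - Q) a = r where r[i] = P(i -> S0):
  [15/16, -1/16, -3/8, -1/4] . (a_S1, a_S2, a_S3, a_S4) = 3/16
  [-3/16, 15/16, -5/16, 0] . (a_S1, a_S2, a_S3, a_S4) = 3/16
  [-1/16, -1/4, 1/2, 0] . (a_S1, a_S2, a_S3, a_S4) = 1/8
  [-3/16, -5/16, -3/16, 15/16] . (a_S1, a_S2, a_S3, a_S4) = 1/16

Solving yields:
  a_S1 = 10374/17531
  a_S2 = 8969/17531
  a_S3 = 10164/17531
  a_S4 = 8266/17531

Starting state is S3, so the absorption probability is a_S3 = 10164/17531.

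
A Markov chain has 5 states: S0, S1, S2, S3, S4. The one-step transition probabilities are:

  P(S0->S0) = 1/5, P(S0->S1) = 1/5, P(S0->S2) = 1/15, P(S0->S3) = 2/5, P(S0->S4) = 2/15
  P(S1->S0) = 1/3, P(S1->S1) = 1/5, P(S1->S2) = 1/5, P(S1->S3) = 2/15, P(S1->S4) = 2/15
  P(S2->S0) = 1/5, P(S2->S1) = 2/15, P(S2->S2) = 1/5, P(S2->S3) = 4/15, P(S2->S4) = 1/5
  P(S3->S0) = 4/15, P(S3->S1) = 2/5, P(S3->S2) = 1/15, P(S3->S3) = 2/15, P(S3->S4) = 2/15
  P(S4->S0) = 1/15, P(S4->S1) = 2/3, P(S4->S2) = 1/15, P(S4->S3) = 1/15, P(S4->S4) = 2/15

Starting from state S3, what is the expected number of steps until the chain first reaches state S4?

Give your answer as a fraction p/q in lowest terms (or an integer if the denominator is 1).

Let h_i = expected steps to first reach S4 from state i.
Boundary: h_S4 = 0.
First-step equations for the other states:
  h_S0 = 1 + 1/5*h_S0 + 1/5*h_S1 + 1/15*h_S2 + 2/5*h_S3 + 2/15*h_S4
  h_S1 = 1 + 1/3*h_S0 + 1/5*h_S1 + 1/5*h_S2 + 2/15*h_S3 + 2/15*h_S4
  h_S2 = 1 + 1/5*h_S0 + 2/15*h_S1 + 1/5*h_S2 + 4/15*h_S3 + 1/5*h_S4
  h_S3 = 1 + 4/15*h_S0 + 2/5*h_S1 + 1/15*h_S2 + 2/15*h_S3 + 2/15*h_S4

Substituting h_S4 = 0 and rearranging gives the linear system (I - Q) h = 1:
  [4/5, -1/5, -1/15, -2/5] . (h_S0, h_S1, h_S2, h_S3) = 1
  [-1/3, 4/5, -1/5, -2/15] . (h_S0, h_S1, h_S2, h_S3) = 1
  [-1/5, -2/15, 4/5, -4/15] . (h_S0, h_S1, h_S2, h_S3) = 1
  [-4/15, -2/5, -1/15, 13/15] . (h_S0, h_S1, h_S2, h_S3) = 1

Solving yields:
  h_S0 = 58665/8269
  h_S1 = 58095/8269
  h_S2 = 54210/8269
  h_S3 = 58575/8269

Starting state is S3, so the expected hitting time is h_S3 = 58575/8269.

Answer: 58575/8269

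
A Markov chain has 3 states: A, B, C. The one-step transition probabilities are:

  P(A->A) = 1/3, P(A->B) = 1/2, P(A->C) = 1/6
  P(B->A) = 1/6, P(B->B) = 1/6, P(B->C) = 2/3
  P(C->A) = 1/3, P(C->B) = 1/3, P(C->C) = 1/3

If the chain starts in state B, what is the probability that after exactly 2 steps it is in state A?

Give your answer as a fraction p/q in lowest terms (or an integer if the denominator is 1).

Computing P^2 by repeated multiplication:
P^1 =
  A: [1/3, 1/2, 1/6]
  B: [1/6, 1/6, 2/3]
  C: [1/3, 1/3, 1/3]
P^2 =
  A: [1/4, 11/36, 4/9]
  B: [11/36, 1/3, 13/36]
  C: [5/18, 1/3, 7/18]

(P^2)[B -> A] = 11/36

Answer: 11/36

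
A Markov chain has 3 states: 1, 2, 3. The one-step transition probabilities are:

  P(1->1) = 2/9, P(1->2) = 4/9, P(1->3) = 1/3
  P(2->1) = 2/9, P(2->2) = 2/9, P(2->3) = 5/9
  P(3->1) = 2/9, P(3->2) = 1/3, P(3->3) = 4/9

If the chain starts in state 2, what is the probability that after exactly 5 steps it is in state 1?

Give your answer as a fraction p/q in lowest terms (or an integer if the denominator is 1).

Computing P^5 by repeated multiplication:
P^1 =
  1: [2/9, 4/9, 1/3]
  2: [2/9, 2/9, 5/9]
  3: [2/9, 1/3, 4/9]
P^2 =
  1: [2/9, 25/81, 38/81]
  2: [2/9, 1/3, 4/9]
  3: [2/9, 26/81, 37/81]
P^3 =
  1: [2/9, 236/729, 331/729]
  2: [2/9, 26/81, 37/81]
  3: [2/9, 235/729, 332/729]
P^4 =
  1: [2/9, 2113/6561, 2990/6561]
  2: [2/9, 235/729, 332/729]
  3: [2/9, 2114/6561, 2989/6561]
P^5 =
  1: [2/9, 19028/59049, 26899/59049]
  2: [2/9, 2114/6561, 2989/6561]
  3: [2/9, 19027/59049, 26900/59049]

(P^5)[2 -> 1] = 2/9

Answer: 2/9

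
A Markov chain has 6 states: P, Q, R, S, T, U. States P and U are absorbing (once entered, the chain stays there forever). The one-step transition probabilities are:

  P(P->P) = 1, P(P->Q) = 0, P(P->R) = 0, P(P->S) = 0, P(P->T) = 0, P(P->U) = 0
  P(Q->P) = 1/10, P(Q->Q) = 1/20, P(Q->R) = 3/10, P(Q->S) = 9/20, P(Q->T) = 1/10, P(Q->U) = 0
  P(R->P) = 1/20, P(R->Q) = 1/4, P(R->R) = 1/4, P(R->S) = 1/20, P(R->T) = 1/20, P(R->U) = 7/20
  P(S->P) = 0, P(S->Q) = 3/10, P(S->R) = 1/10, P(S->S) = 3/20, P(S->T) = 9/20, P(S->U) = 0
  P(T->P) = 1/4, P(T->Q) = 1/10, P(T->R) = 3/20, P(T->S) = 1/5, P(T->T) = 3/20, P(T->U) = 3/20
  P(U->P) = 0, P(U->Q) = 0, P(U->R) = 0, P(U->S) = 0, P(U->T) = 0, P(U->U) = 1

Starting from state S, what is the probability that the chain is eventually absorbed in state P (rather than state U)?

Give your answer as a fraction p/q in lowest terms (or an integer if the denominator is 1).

Let a_i = P(absorbed in P | start in state i).
Boundary conditions: a_P = 1, a_U = 0.
For each transient state i, a_i = sum_j P(i->j) * a_j:
  a_Q = 1/10*a_P + 1/20*a_Q + 3/10*a_R + 9/20*a_S + 1/10*a_T + 0*a_U
  a_R = 1/20*a_P + 1/4*a_Q + 1/4*a_R + 1/20*a_S + 1/20*a_T + 7/20*a_U
  a_S = 0*a_P + 3/10*a_Q + 1/10*a_R + 3/20*a_S + 9/20*a_T + 0*a_U
  a_T = 1/4*a_P + 1/10*a_Q + 3/20*a_R + 1/5*a_S + 3/20*a_T + 3/20*a_U

Substituting a_P = 1 and a_U = 0, rearrange to (I - Q) a = r where r[i] = P(i -> P):
  [19/20, -3/10, -9/20, -1/10] . (a_Q, a_R, a_S, a_T) = 1/10
  [-1/4, 3/4, -1/20, -1/20] . (a_Q, a_R, a_S, a_T) = 1/20
  [-3/10, -1/10, 17/20, -9/20] . (a_Q, a_R, a_S, a_T) = 0
  [-1/10, -3/20, -1/5, 17/20] . (a_Q, a_R, a_S, a_T) = 1/4

Solving yields:
  a_Q = 1901/3999
  a_R = 5816/19995
  a_S = 9467/19995
  a_T = 10253/19995

Starting state is S, so the absorption probability is a_S = 9467/19995.

Answer: 9467/19995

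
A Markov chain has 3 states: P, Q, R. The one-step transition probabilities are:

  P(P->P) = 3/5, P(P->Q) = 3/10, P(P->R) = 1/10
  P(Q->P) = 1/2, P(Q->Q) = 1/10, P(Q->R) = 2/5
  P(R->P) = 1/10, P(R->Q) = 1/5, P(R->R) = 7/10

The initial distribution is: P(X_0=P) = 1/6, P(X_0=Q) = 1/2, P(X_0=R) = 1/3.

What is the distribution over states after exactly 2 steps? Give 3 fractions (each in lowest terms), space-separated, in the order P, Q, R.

Propagating the distribution step by step (d_{t+1} = d_t * P):
d_0 = (P=1/6, Q=1/2, R=1/3)
  d_1[P] = 1/6*3/5 + 1/2*1/2 + 1/3*1/10 = 23/60
  d_1[Q] = 1/6*3/10 + 1/2*1/10 + 1/3*1/5 = 1/6
  d_1[R] = 1/6*1/10 + 1/2*2/5 + 1/3*7/10 = 9/20
d_1 = (P=23/60, Q=1/6, R=9/20)
  d_2[P] = 23/60*3/5 + 1/6*1/2 + 9/20*1/10 = 43/120
  d_2[Q] = 23/60*3/10 + 1/6*1/10 + 9/20*1/5 = 133/600
  d_2[R] = 23/60*1/10 + 1/6*2/5 + 9/20*7/10 = 21/50
d_2 = (P=43/120, Q=133/600, R=21/50)

Answer: 43/120 133/600 21/50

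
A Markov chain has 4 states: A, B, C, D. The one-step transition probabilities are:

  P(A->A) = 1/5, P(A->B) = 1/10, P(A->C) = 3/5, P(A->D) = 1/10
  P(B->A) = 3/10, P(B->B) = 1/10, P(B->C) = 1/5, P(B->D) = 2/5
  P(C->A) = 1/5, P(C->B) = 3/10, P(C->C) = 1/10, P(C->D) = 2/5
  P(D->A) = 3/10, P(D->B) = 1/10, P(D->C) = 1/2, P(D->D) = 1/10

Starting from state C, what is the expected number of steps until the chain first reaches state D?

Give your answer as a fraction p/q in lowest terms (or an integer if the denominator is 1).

Answer: 1220/407

Derivation:
Let h_i = expected steps to first reach D from state i.
Boundary: h_D = 0.
First-step equations for the other states:
  h_A = 1 + 1/5*h_A + 1/10*h_B + 3/5*h_C + 1/10*h_D
  h_B = 1 + 3/10*h_A + 1/10*h_B + 1/5*h_C + 2/5*h_D
  h_C = 1 + 1/5*h_A + 3/10*h_B + 1/10*h_C + 2/5*h_D

Substituting h_D = 0 and rearranging gives the linear system (I - Q) h = 1:
  [4/5, -1/10, -3/5] . (h_A, h_B, h_C) = 1
  [-3/10, 9/10, -1/5] . (h_A, h_B, h_C) = 1
  [-1/5, -3/10, 9/10] . (h_A, h_B, h_C) = 1

Solving yields:
  h_A = 1580/407
  h_B = 1250/407
  h_C = 1220/407

Starting state is C, so the expected hitting time is h_C = 1220/407.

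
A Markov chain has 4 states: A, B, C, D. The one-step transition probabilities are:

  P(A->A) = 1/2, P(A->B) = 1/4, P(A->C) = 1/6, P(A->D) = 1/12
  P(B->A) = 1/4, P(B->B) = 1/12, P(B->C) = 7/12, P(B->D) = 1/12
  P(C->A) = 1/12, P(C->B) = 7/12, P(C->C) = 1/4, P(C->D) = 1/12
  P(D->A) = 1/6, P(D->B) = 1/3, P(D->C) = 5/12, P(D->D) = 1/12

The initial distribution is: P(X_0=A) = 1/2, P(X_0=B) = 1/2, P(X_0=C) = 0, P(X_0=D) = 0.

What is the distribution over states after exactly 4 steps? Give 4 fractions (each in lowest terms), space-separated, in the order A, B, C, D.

Propagating the distribution step by step (d_{t+1} = d_t * P):
d_0 = (A=1/2, B=1/2, C=0, D=0)
  d_1[A] = 1/2*1/2 + 1/2*1/4 + 0*1/12 + 0*1/6 = 3/8
  d_1[B] = 1/2*1/4 + 1/2*1/12 + 0*7/12 + 0*1/3 = 1/6
  d_1[C] = 1/2*1/6 + 1/2*7/12 + 0*1/4 + 0*5/12 = 3/8
  d_1[D] = 1/2*1/12 + 1/2*1/12 + 0*1/12 + 0*1/12 = 1/12
d_1 = (A=3/8, B=1/6, C=3/8, D=1/12)
  d_2[A] = 3/8*1/2 + 1/6*1/4 + 3/8*1/12 + 1/12*1/6 = 79/288
  d_2[B] = 3/8*1/4 + 1/6*1/12 + 3/8*7/12 + 1/12*1/3 = 17/48
  d_2[C] = 3/8*1/6 + 1/6*7/12 + 3/8*1/4 + 1/12*5/12 = 83/288
  d_2[D] = 3/8*1/12 + 1/6*1/12 + 3/8*1/12 + 1/12*1/12 = 1/12
d_2 = (A=79/288, B=17/48, C=83/288, D=1/12)
  d_3[A] = 79/288*1/2 + 17/48*1/4 + 83/288*1/12 + 1/12*1/6 = 911/3456
  d_3[B] = 79/288*1/4 + 17/48*1/12 + 83/288*7/12 + 1/12*1/3 = 127/432
  d_3[C] = 79/288*1/6 + 17/48*7/12 + 83/288*1/4 + 1/12*5/12 = 1241/3456
  d_3[D] = 79/288*1/12 + 17/48*1/12 + 83/288*1/12 + 1/12*1/12 = 1/12
d_3 = (A=911/3456, B=127/432, C=1241/3456, D=1/12)
  d_4[A] = 911/3456*1/2 + 127/432*1/4 + 1241/3456*1/12 + 1/12*1/6 = 10331/41472
  d_4[B] = 911/3456*1/4 + 127/432*1/12 + 1241/3456*7/12 + 1/12*1/3 = 3397/10368
  d_4[C] = 911/3456*1/6 + 127/432*7/12 + 1241/3456*1/4 + 1/12*5/12 = 4699/13824
  d_4[D] = 911/3456*1/12 + 127/432*1/12 + 1241/3456*1/12 + 1/12*1/12 = 1/12
d_4 = (A=10331/41472, B=3397/10368, C=4699/13824, D=1/12)

Answer: 10331/41472 3397/10368 4699/13824 1/12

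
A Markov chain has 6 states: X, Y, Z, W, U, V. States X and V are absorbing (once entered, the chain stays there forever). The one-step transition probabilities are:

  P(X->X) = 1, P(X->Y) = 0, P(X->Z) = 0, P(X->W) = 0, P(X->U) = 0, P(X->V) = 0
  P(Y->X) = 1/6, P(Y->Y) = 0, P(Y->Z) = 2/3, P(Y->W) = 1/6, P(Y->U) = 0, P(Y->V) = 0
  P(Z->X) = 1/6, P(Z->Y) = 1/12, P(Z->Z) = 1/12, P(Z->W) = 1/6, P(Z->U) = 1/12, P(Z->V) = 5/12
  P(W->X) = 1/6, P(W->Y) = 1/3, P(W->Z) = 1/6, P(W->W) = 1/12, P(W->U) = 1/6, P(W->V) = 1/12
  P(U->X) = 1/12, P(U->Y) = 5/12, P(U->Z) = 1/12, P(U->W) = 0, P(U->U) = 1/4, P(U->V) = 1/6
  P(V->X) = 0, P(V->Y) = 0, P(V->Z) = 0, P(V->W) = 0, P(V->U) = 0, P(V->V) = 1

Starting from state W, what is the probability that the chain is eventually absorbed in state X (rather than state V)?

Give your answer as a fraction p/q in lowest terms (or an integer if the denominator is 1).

Let a_i = P(absorbed in X | start in state i).
Boundary conditions: a_X = 1, a_V = 0.
For each transient state i, a_i = sum_j P(i->j) * a_j:
  a_Y = 1/6*a_X + 0*a_Y + 2/3*a_Z + 1/6*a_W + 0*a_U + 0*a_V
  a_Z = 1/6*a_X + 1/12*a_Y + 1/12*a_Z + 1/6*a_W + 1/12*a_U + 5/12*a_V
  a_W = 1/6*a_X + 1/3*a_Y + 1/6*a_Z + 1/12*a_W + 1/6*a_U + 1/12*a_V
  a_U = 1/12*a_X + 5/12*a_Y + 1/12*a_Z + 0*a_W + 1/4*a_U + 1/6*a_V

Substituting a_X = 1 and a_V = 0, rearrange to (I - Q) a = r where r[i] = P(i -> X):
  [1, -2/3, -1/6, 0] . (a_Y, a_Z, a_W, a_U) = 1/6
  [-1/12, 11/12, -1/6, -1/12] . (a_Y, a_Z, a_W, a_U) = 1/6
  [-1/3, -1/6, 11/12, -1/6] . (a_Y, a_Z, a_W, a_U) = 1/6
  [-5/12, -1/12, 0, 3/4] . (a_Y, a_Z, a_W, a_U) = 1/12

Solving yields:
  a_Y = 37/76
  a_Z = 27/76
  a_W = 1/2
  a_U = 8/19

Starting state is W, so the absorption probability is a_W = 1/2.

Answer: 1/2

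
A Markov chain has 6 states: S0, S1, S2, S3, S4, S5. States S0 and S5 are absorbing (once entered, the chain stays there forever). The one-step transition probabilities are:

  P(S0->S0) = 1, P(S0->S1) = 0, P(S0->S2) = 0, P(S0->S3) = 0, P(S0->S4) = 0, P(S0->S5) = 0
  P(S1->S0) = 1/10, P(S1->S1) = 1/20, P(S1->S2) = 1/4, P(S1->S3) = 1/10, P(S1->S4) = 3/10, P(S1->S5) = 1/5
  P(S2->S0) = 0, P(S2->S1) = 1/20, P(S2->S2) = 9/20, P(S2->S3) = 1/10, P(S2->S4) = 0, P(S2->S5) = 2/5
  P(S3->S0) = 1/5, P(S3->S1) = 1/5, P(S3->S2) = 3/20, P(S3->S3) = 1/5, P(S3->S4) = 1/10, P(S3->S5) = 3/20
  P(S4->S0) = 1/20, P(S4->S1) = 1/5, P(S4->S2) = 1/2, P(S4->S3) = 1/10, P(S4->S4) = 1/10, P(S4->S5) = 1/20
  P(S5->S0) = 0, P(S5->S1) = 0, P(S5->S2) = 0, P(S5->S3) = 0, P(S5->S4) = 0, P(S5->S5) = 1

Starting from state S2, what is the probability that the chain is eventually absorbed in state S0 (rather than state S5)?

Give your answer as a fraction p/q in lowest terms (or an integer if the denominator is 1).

Answer: 74/891

Derivation:
Let a_i = P(absorbed in S0 | start in state i).
Boundary conditions: a_S0 = 1, a_S5 = 0.
For each transient state i, a_i = sum_j P(i->j) * a_j:
  a_S1 = 1/10*a_S0 + 1/20*a_S1 + 1/4*a_S2 + 1/10*a_S3 + 3/10*a_S4 + 1/5*a_S5
  a_S2 = 0*a_S0 + 1/20*a_S1 + 9/20*a_S2 + 1/10*a_S3 + 0*a_S4 + 2/5*a_S5
  a_S3 = 1/5*a_S0 + 1/5*a_S1 + 3/20*a_S2 + 1/5*a_S3 + 1/10*a_S4 + 3/20*a_S5
  a_S4 = 1/20*a_S0 + 1/5*a_S1 + 1/2*a_S2 + 1/10*a_S3 + 1/10*a_S4 + 1/20*a_S5

Substituting a_S0 = 1 and a_S5 = 0, rearrange to (I - Q) a = r where r[i] = P(i -> S0):
  [19/20, -1/4, -1/10, -3/10] . (a_S1, a_S2, a_S3, a_S4) = 1/10
  [-1/20, 11/20, -1/10, 0] . (a_S1, a_S2, a_S3, a_S4) = 0
  [-1/5, -3/20, 4/5, -1/10] . (a_S1, a_S2, a_S3, a_S4) = 1/5
  [-1/5, -1/2, -1/10, 9/10] . (a_S1, a_S2, a_S3, a_S4) = 1/20

Solving yields:
  a_S1 = 199/891
  a_S2 = 74/891
  a_S3 = 205/594
  a_S4 = 169/891

Starting state is S2, so the absorption probability is a_S2 = 74/891.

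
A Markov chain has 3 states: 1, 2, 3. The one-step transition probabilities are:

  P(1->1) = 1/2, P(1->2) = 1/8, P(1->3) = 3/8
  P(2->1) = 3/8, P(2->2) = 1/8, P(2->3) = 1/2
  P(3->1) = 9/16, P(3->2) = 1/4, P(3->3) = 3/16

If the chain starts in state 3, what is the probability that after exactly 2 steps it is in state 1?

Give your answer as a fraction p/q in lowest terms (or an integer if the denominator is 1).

Computing P^2 by repeated multiplication:
P^1 =
  1: [1/2, 1/8, 3/8]
  2: [3/8, 1/8, 1/2]
  3: [9/16, 1/4, 3/16]
P^2 =
  1: [65/128, 11/64, 41/128]
  2: [33/64, 3/16, 19/64]
  3: [123/256, 19/128, 95/256]

(P^2)[3 -> 1] = 123/256

Answer: 123/256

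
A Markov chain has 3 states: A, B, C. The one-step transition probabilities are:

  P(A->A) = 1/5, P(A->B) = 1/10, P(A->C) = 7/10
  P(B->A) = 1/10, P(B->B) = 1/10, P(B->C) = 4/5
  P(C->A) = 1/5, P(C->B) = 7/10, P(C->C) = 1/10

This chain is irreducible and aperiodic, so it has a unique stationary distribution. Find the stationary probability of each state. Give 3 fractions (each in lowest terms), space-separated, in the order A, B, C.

The stationary distribution satisfies pi = pi * P, i.e.:
  pi_A = 1/5*pi_A + 1/10*pi_B + 1/5*pi_C
  pi_B = 1/10*pi_A + 1/10*pi_B + 7/10*pi_C
  pi_C = 7/10*pi_A + 4/5*pi_B + 1/10*pi_C
with normalization: pi_A + pi_B + pi_C = 1.

Using the first 2 balance equations plus normalization, the linear system A*pi = b is:
  [-4/5, 1/10, 1/5] . pi = 0
  [1/10, -9/10, 7/10] . pi = 0
  [1, 1, 1] . pi = 1

Solving yields:
  pi_A = 25/154
  pi_B = 29/77
  pi_C = 71/154

Verification (pi * P):
  25/154*1/5 + 29/77*1/10 + 71/154*1/5 = 25/154 = pi_A  (ok)
  25/154*1/10 + 29/77*1/10 + 71/154*7/10 = 29/77 = pi_B  (ok)
  25/154*7/10 + 29/77*4/5 + 71/154*1/10 = 71/154 = pi_C  (ok)

Answer: 25/154 29/77 71/154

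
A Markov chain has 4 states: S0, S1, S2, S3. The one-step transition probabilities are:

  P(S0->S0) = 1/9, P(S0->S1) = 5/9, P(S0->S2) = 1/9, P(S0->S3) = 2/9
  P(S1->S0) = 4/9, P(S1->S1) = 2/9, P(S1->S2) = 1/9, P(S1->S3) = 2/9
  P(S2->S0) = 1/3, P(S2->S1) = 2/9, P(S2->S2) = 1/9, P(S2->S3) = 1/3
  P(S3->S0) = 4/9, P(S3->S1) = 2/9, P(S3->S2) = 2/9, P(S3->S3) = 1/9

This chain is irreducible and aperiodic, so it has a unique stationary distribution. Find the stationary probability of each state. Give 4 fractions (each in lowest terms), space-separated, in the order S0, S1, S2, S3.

The stationary distribution satisfies pi = pi * P, i.e.:
  pi_S0 = 1/9*pi_S0 + 4/9*pi_S1 + 1/3*pi_S2 + 4/9*pi_S3
  pi_S1 = 5/9*pi_S0 + 2/9*pi_S1 + 2/9*pi_S2 + 2/9*pi_S3
  pi_S2 = 1/9*pi_S0 + 1/9*pi_S1 + 1/9*pi_S2 + 2/9*pi_S3
  pi_S3 = 2/9*pi_S0 + 2/9*pi_S1 + 1/3*pi_S2 + 1/9*pi_S3
with normalization: pi_S0 + pi_S1 + pi_S2 + pi_S3 = 1.

Using the first 3 balance equations plus normalization, the linear system A*pi = b is:
  [-8/9, 4/9, 1/3, 4/9] . pi = 0
  [5/9, -7/9, 2/9, 2/9] . pi = 0
  [1/9, 1/9, -8/9, 2/9] . pi = 0
  [1, 1, 1, 1] . pi = 1

Solving yields:
  pi_S0 = 86/267
  pi_S1 = 88/267
  pi_S2 = 12/89
  pi_S3 = 19/89

Verification (pi * P):
  86/267*1/9 + 88/267*4/9 + 12/89*1/3 + 19/89*4/9 = 86/267 = pi_S0  (ok)
  86/267*5/9 + 88/267*2/9 + 12/89*2/9 + 19/89*2/9 = 88/267 = pi_S1  (ok)
  86/267*1/9 + 88/267*1/9 + 12/89*1/9 + 19/89*2/9 = 12/89 = pi_S2  (ok)
  86/267*2/9 + 88/267*2/9 + 12/89*1/3 + 19/89*1/9 = 19/89 = pi_S3  (ok)

Answer: 86/267 88/267 12/89 19/89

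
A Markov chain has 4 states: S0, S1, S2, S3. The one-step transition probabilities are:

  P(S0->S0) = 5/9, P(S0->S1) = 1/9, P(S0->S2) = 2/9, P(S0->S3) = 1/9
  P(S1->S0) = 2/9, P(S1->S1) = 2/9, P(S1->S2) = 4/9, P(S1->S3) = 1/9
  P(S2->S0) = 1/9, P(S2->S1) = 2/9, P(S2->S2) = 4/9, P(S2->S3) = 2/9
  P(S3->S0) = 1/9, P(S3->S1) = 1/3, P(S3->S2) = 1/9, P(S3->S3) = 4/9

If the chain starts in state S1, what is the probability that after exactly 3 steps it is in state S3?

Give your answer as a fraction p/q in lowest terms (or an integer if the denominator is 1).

Computing P^3 by repeated multiplication:
P^1 =
  S0: [5/9, 1/9, 2/9, 1/9]
  S1: [2/9, 2/9, 4/9, 1/9]
  S2: [1/9, 2/9, 4/9, 2/9]
  S3: [1/9, 1/3, 1/9, 4/9]
P^2 =
  S0: [10/27, 14/81, 23/81, 14/81]
  S1: [19/81, 17/81, 29/81, 16/81]
  S2: [5/27, 19/81, 28/81, 19/81]
  S3: [16/81, 7/27, 22/81, 22/81]
P^3 =
  S0: [215/729, 146/729, 74/243, 146/729]
  S1: [58/243, 53/243, 238/729, 158/729]
  S2: [160/729, 166/729, 79/243, 166/729]
  S3: [166/729, 56/243, 226/729, 169/729]

(P^3)[S1 -> S3] = 158/729

Answer: 158/729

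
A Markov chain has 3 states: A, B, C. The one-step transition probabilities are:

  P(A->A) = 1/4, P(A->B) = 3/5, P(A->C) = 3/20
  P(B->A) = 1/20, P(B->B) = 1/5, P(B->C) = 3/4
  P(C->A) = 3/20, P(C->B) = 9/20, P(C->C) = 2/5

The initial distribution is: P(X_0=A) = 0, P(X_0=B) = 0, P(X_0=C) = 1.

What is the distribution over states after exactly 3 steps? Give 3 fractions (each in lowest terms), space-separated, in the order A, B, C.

Propagating the distribution step by step (d_{t+1} = d_t * P):
d_0 = (A=0, B=0, C=1)
  d_1[A] = 0*1/4 + 0*1/20 + 1*3/20 = 3/20
  d_1[B] = 0*3/5 + 0*1/5 + 1*9/20 = 9/20
  d_1[C] = 0*3/20 + 0*3/4 + 1*2/5 = 2/5
d_1 = (A=3/20, B=9/20, C=2/5)
  d_2[A] = 3/20*1/4 + 9/20*1/20 + 2/5*3/20 = 3/25
  d_2[B] = 3/20*3/5 + 9/20*1/5 + 2/5*9/20 = 9/25
  d_2[C] = 3/20*3/20 + 9/20*3/4 + 2/5*2/5 = 13/25
d_2 = (A=3/25, B=9/25, C=13/25)
  d_3[A] = 3/25*1/4 + 9/25*1/20 + 13/25*3/20 = 63/500
  d_3[B] = 3/25*3/5 + 9/25*1/5 + 13/25*9/20 = 189/500
  d_3[C] = 3/25*3/20 + 9/25*3/4 + 13/25*2/5 = 62/125
d_3 = (A=63/500, B=189/500, C=62/125)

Answer: 63/500 189/500 62/125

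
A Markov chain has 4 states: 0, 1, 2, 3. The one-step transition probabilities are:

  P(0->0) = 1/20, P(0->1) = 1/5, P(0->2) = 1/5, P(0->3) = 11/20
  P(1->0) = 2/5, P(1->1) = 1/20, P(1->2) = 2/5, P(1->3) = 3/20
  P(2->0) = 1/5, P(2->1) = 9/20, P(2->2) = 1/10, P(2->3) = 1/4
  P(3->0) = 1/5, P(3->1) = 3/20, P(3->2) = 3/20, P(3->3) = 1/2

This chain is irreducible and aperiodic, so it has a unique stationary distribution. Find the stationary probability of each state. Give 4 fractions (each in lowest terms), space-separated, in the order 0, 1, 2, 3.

Answer: 19/91 73/364 73/364 71/182

Derivation:
The stationary distribution satisfies pi = pi * P, i.e.:
  pi_0 = 1/20*pi_0 + 2/5*pi_1 + 1/5*pi_2 + 1/5*pi_3
  pi_1 = 1/5*pi_0 + 1/20*pi_1 + 9/20*pi_2 + 3/20*pi_3
  pi_2 = 1/5*pi_0 + 2/5*pi_1 + 1/10*pi_2 + 3/20*pi_3
  pi_3 = 11/20*pi_0 + 3/20*pi_1 + 1/4*pi_2 + 1/2*pi_3
with normalization: pi_0 + pi_1 + pi_2 + pi_3 = 1.

Using the first 3 balance equations plus normalization, the linear system A*pi = b is:
  [-19/20, 2/5, 1/5, 1/5] . pi = 0
  [1/5, -19/20, 9/20, 3/20] . pi = 0
  [1/5, 2/5, -9/10, 3/20] . pi = 0
  [1, 1, 1, 1] . pi = 1

Solving yields:
  pi_0 = 19/91
  pi_1 = 73/364
  pi_2 = 73/364
  pi_3 = 71/182

Verification (pi * P):
  19/91*1/20 + 73/364*2/5 + 73/364*1/5 + 71/182*1/5 = 19/91 = pi_0  (ok)
  19/91*1/5 + 73/364*1/20 + 73/364*9/20 + 71/182*3/20 = 73/364 = pi_1  (ok)
  19/91*1/5 + 73/364*2/5 + 73/364*1/10 + 71/182*3/20 = 73/364 = pi_2  (ok)
  19/91*11/20 + 73/364*3/20 + 73/364*1/4 + 71/182*1/2 = 71/182 = pi_3  (ok)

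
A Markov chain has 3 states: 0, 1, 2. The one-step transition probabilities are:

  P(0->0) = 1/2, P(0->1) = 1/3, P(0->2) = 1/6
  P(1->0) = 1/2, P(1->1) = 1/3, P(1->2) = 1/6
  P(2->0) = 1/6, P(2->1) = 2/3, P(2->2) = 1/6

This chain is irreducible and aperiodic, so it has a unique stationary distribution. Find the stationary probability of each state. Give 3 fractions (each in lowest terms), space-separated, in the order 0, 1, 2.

Answer: 4/9 7/18 1/6

Derivation:
The stationary distribution satisfies pi = pi * P, i.e.:
  pi_0 = 1/2*pi_0 + 1/2*pi_1 + 1/6*pi_2
  pi_1 = 1/3*pi_0 + 1/3*pi_1 + 2/3*pi_2
  pi_2 = 1/6*pi_0 + 1/6*pi_1 + 1/6*pi_2
with normalization: pi_0 + pi_1 + pi_2 = 1.

Using the first 2 balance equations plus normalization, the linear system A*pi = b is:
  [-1/2, 1/2, 1/6] . pi = 0
  [1/3, -2/3, 2/3] . pi = 0
  [1, 1, 1] . pi = 1

Solving yields:
  pi_0 = 4/9
  pi_1 = 7/18
  pi_2 = 1/6

Verification (pi * P):
  4/9*1/2 + 7/18*1/2 + 1/6*1/6 = 4/9 = pi_0  (ok)
  4/9*1/3 + 7/18*1/3 + 1/6*2/3 = 7/18 = pi_1  (ok)
  4/9*1/6 + 7/18*1/6 + 1/6*1/6 = 1/6 = pi_2  (ok)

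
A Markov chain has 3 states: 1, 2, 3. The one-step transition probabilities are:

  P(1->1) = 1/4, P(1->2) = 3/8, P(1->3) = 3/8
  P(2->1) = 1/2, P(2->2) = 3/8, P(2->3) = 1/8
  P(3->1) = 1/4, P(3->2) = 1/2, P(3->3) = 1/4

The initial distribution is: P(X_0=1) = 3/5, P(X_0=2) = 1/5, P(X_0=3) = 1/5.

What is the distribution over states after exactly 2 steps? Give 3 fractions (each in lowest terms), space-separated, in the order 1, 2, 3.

Answer: 7/20 33/80 19/80

Derivation:
Propagating the distribution step by step (d_{t+1} = d_t * P):
d_0 = (1=3/5, 2=1/5, 3=1/5)
  d_1[1] = 3/5*1/4 + 1/5*1/2 + 1/5*1/4 = 3/10
  d_1[2] = 3/5*3/8 + 1/5*3/8 + 1/5*1/2 = 2/5
  d_1[3] = 3/5*3/8 + 1/5*1/8 + 1/5*1/4 = 3/10
d_1 = (1=3/10, 2=2/5, 3=3/10)
  d_2[1] = 3/10*1/4 + 2/5*1/2 + 3/10*1/4 = 7/20
  d_2[2] = 3/10*3/8 + 2/5*3/8 + 3/10*1/2 = 33/80
  d_2[3] = 3/10*3/8 + 2/5*1/8 + 3/10*1/4 = 19/80
d_2 = (1=7/20, 2=33/80, 3=19/80)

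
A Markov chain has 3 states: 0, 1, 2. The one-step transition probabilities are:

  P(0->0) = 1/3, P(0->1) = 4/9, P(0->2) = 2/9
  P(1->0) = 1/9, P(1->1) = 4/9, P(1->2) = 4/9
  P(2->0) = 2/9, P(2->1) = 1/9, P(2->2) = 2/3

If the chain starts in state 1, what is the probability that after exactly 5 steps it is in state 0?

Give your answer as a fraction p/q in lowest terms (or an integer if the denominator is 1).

Answer: 1417/6561

Derivation:
Computing P^5 by repeated multiplication:
P^1 =
  0: [1/3, 4/9, 2/9]
  1: [1/9, 4/9, 4/9]
  2: [2/9, 1/9, 2/3]
P^2 =
  0: [17/81, 10/27, 34/81]
  1: [5/27, 8/27, 14/27]
  2: [19/81, 2/9, 44/81]
P^3 =
  0: [149/729, 74/243, 358/729]
  1: [17/81, 22/81, 14/27]
  2: [163/729, 64/243, 374/729]
P^4 =
  0: [1385/6561, 614/2187, 3334/6561]
  1: [157/729, 22/81, 374/729]
  2: [1429/6561, 598/2187, 3338/6561]
P^5 =
  0: [12665/59049, 5414/19683, 30142/59049]
  1: [1417/6561, 598/2187, 3350/6561]
  2: [12757/59049, 5410/19683, 30062/59049]

(P^5)[1 -> 0] = 1417/6561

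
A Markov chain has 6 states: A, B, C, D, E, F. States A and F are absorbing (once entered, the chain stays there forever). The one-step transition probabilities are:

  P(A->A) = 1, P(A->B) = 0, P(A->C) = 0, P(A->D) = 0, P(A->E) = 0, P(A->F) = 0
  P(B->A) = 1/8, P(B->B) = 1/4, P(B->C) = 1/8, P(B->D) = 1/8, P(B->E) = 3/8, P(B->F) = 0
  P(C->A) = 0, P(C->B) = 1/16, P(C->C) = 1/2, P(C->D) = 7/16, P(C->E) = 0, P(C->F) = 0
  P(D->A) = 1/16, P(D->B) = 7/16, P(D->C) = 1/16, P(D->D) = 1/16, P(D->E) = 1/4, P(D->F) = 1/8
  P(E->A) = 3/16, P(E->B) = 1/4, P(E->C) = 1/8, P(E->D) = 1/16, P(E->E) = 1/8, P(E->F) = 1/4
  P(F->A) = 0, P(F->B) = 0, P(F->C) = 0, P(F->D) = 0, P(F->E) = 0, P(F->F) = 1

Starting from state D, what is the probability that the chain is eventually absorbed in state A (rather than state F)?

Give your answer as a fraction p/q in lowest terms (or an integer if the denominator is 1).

Answer: 2567/5115

Derivation:
Let a_i = P(absorbed in A | start in state i).
Boundary conditions: a_A = 1, a_F = 0.
For each transient state i, a_i = sum_j P(i->j) * a_j:
  a_B = 1/8*a_A + 1/4*a_B + 1/8*a_C + 1/8*a_D + 3/8*a_E + 0*a_F
  a_C = 0*a_A + 1/16*a_B + 1/2*a_C + 7/16*a_D + 0*a_E + 0*a_F
  a_D = 1/16*a_A + 7/16*a_B + 1/16*a_C + 1/16*a_D + 1/4*a_E + 1/8*a_F
  a_E = 3/16*a_A + 1/4*a_B + 1/8*a_C + 1/16*a_D + 1/8*a_E + 1/4*a_F

Substituting a_A = 1 and a_F = 0, rearrange to (I - Q) a = r where r[i] = P(i -> A):
  [3/4, -1/8, -1/8, -3/8] . (a_B, a_C, a_D, a_E) = 1/8
  [-1/16, 1/2, -7/16, 0] . (a_B, a_C, a_D, a_E) = 0
  [-7/16, -1/16, 15/16, -1/4] . (a_B, a_C, a_D, a_E) = 1/16
  [-1/4, -1/8, -1/16, 7/8] . (a_B, a_C, a_D, a_E) = 3/16

Solving yields:
  a_B = 989/1705
  a_C = 2617/5115
  a_D = 2567/5115
  a_E = 2501/5115

Starting state is D, so the absorption probability is a_D = 2567/5115.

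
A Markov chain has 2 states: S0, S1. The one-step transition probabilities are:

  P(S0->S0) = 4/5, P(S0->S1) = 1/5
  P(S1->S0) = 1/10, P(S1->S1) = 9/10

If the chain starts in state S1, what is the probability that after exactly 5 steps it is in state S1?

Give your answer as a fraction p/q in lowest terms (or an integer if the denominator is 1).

Computing P^5 by repeated multiplication:
P^1 =
  S0: [4/5, 1/5]
  S1: [1/10, 9/10]
P^2 =
  S0: [33/50, 17/50]
  S1: [17/100, 83/100]
P^3 =
  S0: [281/500, 219/500]
  S1: [219/1000, 781/1000]
P^4 =
  S0: [2467/5000, 2533/5000]
  S1: [2533/10000, 7467/10000]
P^5 =
  S0: [22269/50000, 27731/50000]
  S1: [27731/100000, 72269/100000]

(P^5)[S1 -> S1] = 72269/100000

Answer: 72269/100000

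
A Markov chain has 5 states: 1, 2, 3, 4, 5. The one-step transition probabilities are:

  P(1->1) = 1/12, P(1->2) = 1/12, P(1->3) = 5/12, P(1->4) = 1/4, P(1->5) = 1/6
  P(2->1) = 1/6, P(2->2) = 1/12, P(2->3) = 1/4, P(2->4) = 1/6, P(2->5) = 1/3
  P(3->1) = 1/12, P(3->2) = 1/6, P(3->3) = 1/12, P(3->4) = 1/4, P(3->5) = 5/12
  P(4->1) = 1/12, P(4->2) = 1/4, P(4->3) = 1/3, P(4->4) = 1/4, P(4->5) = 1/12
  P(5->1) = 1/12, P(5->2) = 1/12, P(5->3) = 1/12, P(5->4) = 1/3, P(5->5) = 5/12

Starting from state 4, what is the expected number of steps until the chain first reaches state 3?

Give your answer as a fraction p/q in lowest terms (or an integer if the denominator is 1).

Let h_i = expected steps to first reach 3 from state i.
Boundary: h_3 = 0.
First-step equations for the other states:
  h_1 = 1 + 1/12*h_1 + 1/12*h_2 + 5/12*h_3 + 1/4*h_4 + 1/6*h_5
  h_2 = 1 + 1/6*h_1 + 1/12*h_2 + 1/4*h_3 + 1/6*h_4 + 1/3*h_5
  h_4 = 1 + 1/12*h_1 + 1/4*h_2 + 1/3*h_3 + 1/4*h_4 + 1/12*h_5
  h_5 = 1 + 1/12*h_1 + 1/12*h_2 + 1/12*h_3 + 1/3*h_4 + 5/12*h_5

Substituting h_3 = 0 and rearranging gives the linear system (I - Q) h = 1:
  [11/12, -1/12, -1/4, -1/6] . (h_1, h_2, h_4, h_5) = 1
  [-1/6, 11/12, -1/6, -1/3] . (h_1, h_2, h_4, h_5) = 1
  [-1/12, -1/4, 3/4, -1/12] . (h_1, h_2, h_4, h_5) = 1
  [-1/12, -1/12, -1/3, 7/12] . (h_1, h_2, h_4, h_5) = 1

Solving yields:
  h_1 = 15864/4763
  h_2 = 19596/4763
  h_4 = 17208/4763
  h_5 = 23064/4763

Starting state is 4, so the expected hitting time is h_4 = 17208/4763.

Answer: 17208/4763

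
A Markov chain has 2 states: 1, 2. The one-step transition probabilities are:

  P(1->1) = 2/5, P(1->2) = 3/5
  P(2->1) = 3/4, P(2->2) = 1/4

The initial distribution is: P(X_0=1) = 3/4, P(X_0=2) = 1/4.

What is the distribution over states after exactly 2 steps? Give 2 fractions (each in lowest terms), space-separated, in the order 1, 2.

Answer: 927/1600 673/1600

Derivation:
Propagating the distribution step by step (d_{t+1} = d_t * P):
d_0 = (1=3/4, 2=1/4)
  d_1[1] = 3/4*2/5 + 1/4*3/4 = 39/80
  d_1[2] = 3/4*3/5 + 1/4*1/4 = 41/80
d_1 = (1=39/80, 2=41/80)
  d_2[1] = 39/80*2/5 + 41/80*3/4 = 927/1600
  d_2[2] = 39/80*3/5 + 41/80*1/4 = 673/1600
d_2 = (1=927/1600, 2=673/1600)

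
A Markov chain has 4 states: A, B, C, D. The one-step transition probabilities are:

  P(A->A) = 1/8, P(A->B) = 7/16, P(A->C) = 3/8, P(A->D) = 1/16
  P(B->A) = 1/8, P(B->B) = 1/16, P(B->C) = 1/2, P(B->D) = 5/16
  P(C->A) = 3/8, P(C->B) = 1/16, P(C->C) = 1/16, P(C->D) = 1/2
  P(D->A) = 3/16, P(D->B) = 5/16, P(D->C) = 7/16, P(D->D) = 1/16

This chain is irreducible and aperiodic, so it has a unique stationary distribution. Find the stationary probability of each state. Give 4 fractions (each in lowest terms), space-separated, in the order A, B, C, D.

Answer: 337/1530 319/1530 27/85 194/765

Derivation:
The stationary distribution satisfies pi = pi * P, i.e.:
  pi_A = 1/8*pi_A + 1/8*pi_B + 3/8*pi_C + 3/16*pi_D
  pi_B = 7/16*pi_A + 1/16*pi_B + 1/16*pi_C + 5/16*pi_D
  pi_C = 3/8*pi_A + 1/2*pi_B + 1/16*pi_C + 7/16*pi_D
  pi_D = 1/16*pi_A + 5/16*pi_B + 1/2*pi_C + 1/16*pi_D
with normalization: pi_A + pi_B + pi_C + pi_D = 1.

Using the first 3 balance equations plus normalization, the linear system A*pi = b is:
  [-7/8, 1/8, 3/8, 3/16] . pi = 0
  [7/16, -15/16, 1/16, 5/16] . pi = 0
  [3/8, 1/2, -15/16, 7/16] . pi = 0
  [1, 1, 1, 1] . pi = 1

Solving yields:
  pi_A = 337/1530
  pi_B = 319/1530
  pi_C = 27/85
  pi_D = 194/765

Verification (pi * P):
  337/1530*1/8 + 319/1530*1/8 + 27/85*3/8 + 194/765*3/16 = 337/1530 = pi_A  (ok)
  337/1530*7/16 + 319/1530*1/16 + 27/85*1/16 + 194/765*5/16 = 319/1530 = pi_B  (ok)
  337/1530*3/8 + 319/1530*1/2 + 27/85*1/16 + 194/765*7/16 = 27/85 = pi_C  (ok)
  337/1530*1/16 + 319/1530*5/16 + 27/85*1/2 + 194/765*1/16 = 194/765 = pi_D  (ok)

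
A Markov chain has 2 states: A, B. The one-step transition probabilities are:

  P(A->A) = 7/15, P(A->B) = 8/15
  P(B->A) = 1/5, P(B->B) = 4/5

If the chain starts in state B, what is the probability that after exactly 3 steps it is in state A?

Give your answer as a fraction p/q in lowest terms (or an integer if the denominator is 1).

Answer: 301/1125

Derivation:
Computing P^3 by repeated multiplication:
P^1 =
  A: [7/15, 8/15]
  B: [1/5, 4/5]
P^2 =
  A: [73/225, 152/225]
  B: [19/75, 56/75]
P^3 =
  A: [967/3375, 2408/3375]
  B: [301/1125, 824/1125]

(P^3)[B -> A] = 301/1125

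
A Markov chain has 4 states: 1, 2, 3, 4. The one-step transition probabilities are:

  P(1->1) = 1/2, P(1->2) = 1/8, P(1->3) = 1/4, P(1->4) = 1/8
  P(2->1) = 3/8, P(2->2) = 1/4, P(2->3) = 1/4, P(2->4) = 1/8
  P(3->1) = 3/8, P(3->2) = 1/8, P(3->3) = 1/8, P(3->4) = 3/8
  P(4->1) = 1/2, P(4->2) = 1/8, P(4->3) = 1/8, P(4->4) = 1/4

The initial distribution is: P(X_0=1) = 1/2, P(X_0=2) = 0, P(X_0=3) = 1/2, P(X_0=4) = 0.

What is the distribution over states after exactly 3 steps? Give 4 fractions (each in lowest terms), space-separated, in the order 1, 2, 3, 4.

Propagating the distribution step by step (d_{t+1} = d_t * P):
d_0 = (1=1/2, 2=0, 3=1/2, 4=0)
  d_1[1] = 1/2*1/2 + 0*3/8 + 1/2*3/8 + 0*1/2 = 7/16
  d_1[2] = 1/2*1/8 + 0*1/4 + 1/2*1/8 + 0*1/8 = 1/8
  d_1[3] = 1/2*1/4 + 0*1/4 + 1/2*1/8 + 0*1/8 = 3/16
  d_1[4] = 1/2*1/8 + 0*1/8 + 1/2*3/8 + 0*1/4 = 1/4
d_1 = (1=7/16, 2=1/8, 3=3/16, 4=1/4)
  d_2[1] = 7/16*1/2 + 1/8*3/8 + 3/16*3/8 + 1/4*1/2 = 59/128
  d_2[2] = 7/16*1/8 + 1/8*1/4 + 3/16*1/8 + 1/4*1/8 = 9/64
  d_2[3] = 7/16*1/4 + 1/8*1/4 + 3/16*1/8 + 1/4*1/8 = 25/128
  d_2[4] = 7/16*1/8 + 1/8*1/8 + 3/16*3/8 + 1/4*1/4 = 13/64
d_2 = (1=59/128, 2=9/64, 3=25/128, 4=13/64)
  d_3[1] = 59/128*1/2 + 9/64*3/8 + 25/128*3/8 + 13/64*1/2 = 469/1024
  d_3[2] = 59/128*1/8 + 9/64*1/4 + 25/128*1/8 + 13/64*1/8 = 73/512
  d_3[3] = 59/128*1/4 + 9/64*1/4 + 25/128*1/8 + 13/64*1/8 = 205/1024
  d_3[4] = 59/128*1/8 + 9/64*1/8 + 25/128*3/8 + 13/64*1/4 = 51/256
d_3 = (1=469/1024, 2=73/512, 3=205/1024, 4=51/256)

Answer: 469/1024 73/512 205/1024 51/256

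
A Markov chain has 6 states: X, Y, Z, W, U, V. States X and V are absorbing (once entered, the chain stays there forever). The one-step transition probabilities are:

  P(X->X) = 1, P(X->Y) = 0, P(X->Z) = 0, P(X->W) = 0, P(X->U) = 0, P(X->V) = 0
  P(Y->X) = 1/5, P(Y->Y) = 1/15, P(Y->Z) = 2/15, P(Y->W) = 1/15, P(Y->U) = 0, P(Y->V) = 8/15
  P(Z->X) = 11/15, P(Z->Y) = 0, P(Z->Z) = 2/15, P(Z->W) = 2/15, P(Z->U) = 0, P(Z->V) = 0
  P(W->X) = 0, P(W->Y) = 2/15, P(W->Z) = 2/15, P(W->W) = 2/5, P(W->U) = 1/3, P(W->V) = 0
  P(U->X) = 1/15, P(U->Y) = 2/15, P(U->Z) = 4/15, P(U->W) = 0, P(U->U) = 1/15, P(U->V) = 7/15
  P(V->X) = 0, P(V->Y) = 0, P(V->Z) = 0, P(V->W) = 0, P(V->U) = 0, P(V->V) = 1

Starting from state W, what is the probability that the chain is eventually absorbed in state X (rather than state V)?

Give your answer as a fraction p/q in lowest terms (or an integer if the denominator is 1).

Let a_i = P(absorbed in X | start in state i).
Boundary conditions: a_X = 1, a_V = 0.
For each transient state i, a_i = sum_j P(i->j) * a_j:
  a_Y = 1/5*a_X + 1/15*a_Y + 2/15*a_Z + 1/15*a_W + 0*a_U + 8/15*a_V
  a_Z = 11/15*a_X + 0*a_Y + 2/15*a_Z + 2/15*a_W + 0*a_U + 0*a_V
  a_W = 0*a_X + 2/15*a_Y + 2/15*a_Z + 2/5*a_W + 1/3*a_U + 0*a_V
  a_U = 1/15*a_X + 2/15*a_Y + 4/15*a_Z + 0*a_W + 1/15*a_U + 7/15*a_V

Substituting a_X = 1 and a_V = 0, rearrange to (I - Q) a = r where r[i] = P(i -> X):
  [14/15, -2/15, -1/15, 0] . (a_Y, a_Z, a_W, a_U) = 1/5
  [0, 13/15, -2/15, 0] . (a_Y, a_Z, a_W, a_U) = 11/15
  [-2/15, -2/15, 3/5, -1/3] . (a_Y, a_Z, a_W, a_U) = 0
  [-2/15, -4/15, 0, 14/15] . (a_Y, a_Z, a_W, a_U) = 1/15

Solving yields:
  a_Y = 8011/20942
  a_Z = 9677/10471
  a_W = 5310/10471
  a_U = 4085/10471

Starting state is W, so the absorption probability is a_W = 5310/10471.

Answer: 5310/10471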